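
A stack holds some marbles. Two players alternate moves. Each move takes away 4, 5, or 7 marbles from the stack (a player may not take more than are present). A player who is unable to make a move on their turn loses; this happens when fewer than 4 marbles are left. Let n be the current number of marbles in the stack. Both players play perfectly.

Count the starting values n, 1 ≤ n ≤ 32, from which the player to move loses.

Use the standard recursion: the mover loses at a terminal position; elsewhere, the mover wins exactly when some move hands the opponent an L position.
n=0: no move → L
n=1: no move → L
n=2: no move → L
n=3: no move → L
n=4: W (go to 0, an L position)
n=5: W (go to 1, an L position)
n=6: W (go to 2, an L position)
n=7: W (go to 3, an L position)
n=8: W (go to 3, an L position)
n=9: W (go to 2, an L position)
n=10: W (go to 3, an L position)
n=11: L (options 7(W), 6(W), 4(W) are all W)
n=12: L (options 8(W), 7(W), 5(W) are all W)
n=13: L (options 9(W), 8(W), 6(W) are all W)
n=14: L (options 10(W), 9(W), 7(W) are all W)
n=15: W (go to 11, an L position)
n=16: W (go to 12, an L position)
n=17: W (go to 13, an L position)
n=18: W (go to 14, an L position)
n=19: W (go to 14, an L position)
n=20: W (go to 13, an L position)
n=21: W (go to 14, an L position)
n=22: L (options 18(W), 17(W), 15(W) are all W)
n=23: L (options 19(W), 18(W), 16(W) are all W)
n=24: L (options 20(W), 19(W), 17(W) are all W)
n=25: L (options 21(W), 20(W), 18(W) are all W)
n=26: W (go to 22, an L position)
n=27: W (go to 23, an L position)
n=28: W (go to 24, an L position)
n=29: W (go to 25, an L position)
n=30: W (go to 25, an L position)
n=31: W (go to 24, an L position)
n=32: W (go to 25, an L position)
L entries with 1 ≤ n ≤ 32 (n=0 is outside the asked range and is not counted): n = 1, 2, 3, 11, 12, 13, 14, 22, 23, 24, 25; that makes 11.

11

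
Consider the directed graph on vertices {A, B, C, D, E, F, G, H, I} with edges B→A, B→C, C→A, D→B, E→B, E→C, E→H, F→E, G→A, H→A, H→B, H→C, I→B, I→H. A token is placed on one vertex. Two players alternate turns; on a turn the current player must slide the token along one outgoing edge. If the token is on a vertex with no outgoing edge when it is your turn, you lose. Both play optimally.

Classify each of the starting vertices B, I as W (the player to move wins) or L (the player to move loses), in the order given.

B: W, I: L

Positions with no move are L. A position that does have a move is losing for the player to move precisely when every available move leads to a winning position for the opponent. Fill in the labels:
Every edge goes from a vertex to one that appears earlier in the order A, C, B, H, E, G, I, F, D, so processing vertices in that order labels each vertex after all of its successors.
A: no outgoing edge → L
C: can move to A, which is L ⇒ W
B: can move to A, which is L ⇒ W
H: can move to A, which is L ⇒ W
E: moves to H(W), B(W), C(W); every one is W ⇒ L
G: can move to A, which is L ⇒ W
I: moves to H(W), B(W); every one is W ⇒ L
F: can move to E, which is L ⇒ W
D: the only move is to B(W), a W ⇒ L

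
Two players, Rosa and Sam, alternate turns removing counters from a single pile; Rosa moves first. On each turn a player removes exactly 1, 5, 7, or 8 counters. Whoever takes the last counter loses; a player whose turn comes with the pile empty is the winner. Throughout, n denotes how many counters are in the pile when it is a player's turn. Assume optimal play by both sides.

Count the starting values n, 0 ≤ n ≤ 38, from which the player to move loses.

Build the W/L table. Terminal = W. A non-terminal position is W if it has a move to some L; otherwise it is L.
n=0: no move; the opponent has just taken the last counter and therefore loses → W
n=1: the only move is to 0(W), a W ⇒ L
n=2: can move to 1, which is L ⇒ W
n=3: the only move is to 2(W), a W ⇒ L
n=4: can move to 3, which is L ⇒ W
n=5: moves to 4(W), 0(W); every one is W ⇒ L
n=6: can move to 5, which is L ⇒ W
n=7: moves to 6(W), 2(W), 0(W); every one is W ⇒ L
n=8: can move to 7, which is L ⇒ W
n=9: can move to 1, which is L ⇒ W
n=10: can move to 5, which is L ⇒ W
n=11: can move to 3, which is L ⇒ W
n=12: can move to 7, which is L ⇒ W
n=13: can move to 5, which is L ⇒ W
n=14: can move to 7, which is L ⇒ W
n=15: can move to 7, which is L ⇒ W
n=16: moves to 15(W), 11(W), 9(W), 8(W); every one is W ⇒ L
n=17: can move to 16, which is L ⇒ W
n=18: moves to 17(W), 13(W), 11(W), 10(W); every one is W ⇒ L
n=19: can move to 18, which is L ⇒ W
n=20: moves to 19(W), 15(W), 13(W), 12(W); every one is W ⇒ L
n=21: can move to 20, which is L ⇒ W
n=22: moves to 21(W), 17(W), 15(W), 14(W); every one is W ⇒ L
n=23: can move to 22, which is L ⇒ W
n=24: can move to 16, which is L ⇒ W
n=25: can move to 20, which is L ⇒ W
n=26: can move to 18, which is L ⇒ W
n=27: can move to 22, which is L ⇒ W
n=28: can move to 20, which is L ⇒ W
n=29: can move to 22, which is L ⇒ W
n=30: can move to 22, which is L ⇒ W
n=31: moves to 30(W), 26(W), 24(W), 23(W); every one is W ⇒ L
n=32: can move to 31, which is L ⇒ W
n=33: moves to 32(W), 28(W), 26(W), 25(W); every one is W ⇒ L
n=34: can move to 33, which is L ⇒ W
n=35: moves to 34(W), 30(W), 28(W), 27(W); every one is W ⇒ L
n=36: can move to 35, which is L ⇒ W
n=37: moves to 36(W), 32(W), 30(W), 29(W); every one is W ⇒ L
n=38: can move to 37, which is L ⇒ W
L entries with 0 ≤ n ≤ 38: n = 1, 3, 5, 7, 16, 18, 20, 22, 31, 33, 35, 37; that makes 12.

12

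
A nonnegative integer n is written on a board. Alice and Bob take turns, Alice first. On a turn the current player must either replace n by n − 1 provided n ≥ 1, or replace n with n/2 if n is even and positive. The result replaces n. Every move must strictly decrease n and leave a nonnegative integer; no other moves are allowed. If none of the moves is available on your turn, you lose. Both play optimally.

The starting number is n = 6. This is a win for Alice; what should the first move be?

Move to 5.

Compute win/loss labels from the base case upward. A position with no move is L. Any other position is W if it can reach an L in one move, else L.
n=0: no move → L
n=1: can move to 0, which is L ⇒ W
n=2: the only move is to 1(W), a W ⇒ L
n=3: can move to 2, which is L ⇒ W
n=4: can move to 2, which is L ⇒ W
n=5: the only move is to 4(W), a W ⇒ L
n=6: can move to 5, which is L ⇒ W
From 6, the L positions reachable in one move are: 5.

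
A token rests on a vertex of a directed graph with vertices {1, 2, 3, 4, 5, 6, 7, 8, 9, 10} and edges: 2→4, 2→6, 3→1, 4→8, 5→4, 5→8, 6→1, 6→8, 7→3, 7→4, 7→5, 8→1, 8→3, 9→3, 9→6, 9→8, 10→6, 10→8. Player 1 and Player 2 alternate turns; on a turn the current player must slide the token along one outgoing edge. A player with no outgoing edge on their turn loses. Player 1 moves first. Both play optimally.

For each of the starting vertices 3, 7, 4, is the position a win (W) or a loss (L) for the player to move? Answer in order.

Label each position W (a win for the player to move) or L (a loss). A position with no legal move is L; any other position is W exactly when some move reaches an L, and L when every move reaches a W.
Every edge goes from a vertex to one that appears earlier in the order 1, 3, 8, 6, 9, 4, 10, 5, 7, 2, so processing vertices in that order labels each vertex after all of its successors.
1: no outgoing edge → L
3: can move to 1, which is L ⇒ W
8: can move to 1, which is L ⇒ W
6: can move to 1, which is L ⇒ W
9: moves to 6(W), 8(W), 3(W); every one is W ⇒ L
4: the only move is to 8(W), a W ⇒ L
10: moves to 6(W), 8(W); every one is W ⇒ L
5: can move to 4, which is L ⇒ W
7: can move to 4, which is L ⇒ W
2: can move to 4, which is L ⇒ W

3: W, 7: W, 4: L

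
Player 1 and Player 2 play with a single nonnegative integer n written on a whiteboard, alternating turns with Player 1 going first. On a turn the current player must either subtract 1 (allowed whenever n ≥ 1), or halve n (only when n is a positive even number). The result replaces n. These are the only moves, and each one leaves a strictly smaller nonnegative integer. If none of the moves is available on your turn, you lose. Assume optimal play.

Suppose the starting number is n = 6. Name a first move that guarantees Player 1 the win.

Label each position W (a win for the player to move) or L (a loss). A position with no legal move is L; any other position is W exactly when some move reaches an L, and L when every move reaches a W.
n=0: no move → L
n=1: →0(L), so W
n=2: →1(W) only, which is W, so L
n=3: →2(L), so W
n=4: →2(L), so W
n=5: →4(W) only, which is W, so L
n=6: →5(L), so W
From 6, the L positions reachable in one move are: 5.

Move to 5.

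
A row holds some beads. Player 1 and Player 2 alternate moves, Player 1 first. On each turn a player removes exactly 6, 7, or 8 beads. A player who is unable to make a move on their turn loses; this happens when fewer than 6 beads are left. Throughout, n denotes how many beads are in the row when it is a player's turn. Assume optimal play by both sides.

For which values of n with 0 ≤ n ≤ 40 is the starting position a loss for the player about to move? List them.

Positions with no move are L. A position that does have a move is losing for the player to move precisely when every available move leads to a winning position for the opponent. Fill in the labels:
n=0: no move → L
n=1: no move → L
n=2: no move → L
n=3: no move → L
n=4: no move → L
n=5: no move → L
n=6: →0(L), so W
n=7: →1(L), so W
n=8: →2(L), so W
n=9: →3(L), so W
n=10: →4(L), so W
n=11: →5(L), so W
n=12: →5(L), so W
n=13: →5(L), so W
n=14: →8(W), 7(W), 6(W) — all W, so L
n=15: →9(W), 8(W), 7(W) — all W, so L
n=16: →10(W), 9(W), 8(W) — all W, so L
n=17: →11(W), 10(W), 9(W) — all W, so L
n=18: →12(W), 11(W), 10(W) — all W, so L
n=19: →13(W), 12(W), 11(W) — all W, so L
n=20: →14(L), so W
n=21: →15(L), so W
n=22: →16(L), so W
n=23: →17(L), so W
n=24: →18(L), so W
n=25: →19(L), so W
n=26: →19(L), so W
n=27: →19(L), so W
n=28: →22(W), 21(W), 20(W) — all W, so L
n=29: →23(W), 22(W), 21(W) — all W, so L
n=30: →24(W), 23(W), 22(W) — all W, so L
n=31: →25(W), 24(W), 23(W) — all W, so L
n=32: →26(W), 25(W), 24(W) — all W, so L
n=33: →27(W), 26(W), 25(W) — all W, so L
n=34: →28(L), so W
n=35: →29(L), so W
n=36: →30(L), so W
n=37: →31(L), so W
n=38: →32(L), so W
n=39: →33(L), so W
n=40: →33(L), so W
Reading off the rows marked L gives the requested list; there are 18 such values of n.

0, 1, 2, 3, 4, 5, 14, 15, 16, 17, 18, 19, 28, 29, 30, 31, 32, 33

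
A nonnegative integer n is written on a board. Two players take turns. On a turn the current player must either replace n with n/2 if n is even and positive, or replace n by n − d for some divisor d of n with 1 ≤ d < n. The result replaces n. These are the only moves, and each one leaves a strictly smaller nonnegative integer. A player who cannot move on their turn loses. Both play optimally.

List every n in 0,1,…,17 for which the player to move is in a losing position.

0, 1, 3, 5, 7, 9, 11, 13, 15, 17

Positions with no move are L. A position that does have a move is losing for the player to move precisely when every available move leads to a winning position for the opponent. Fill in the labels:
n=0: no move → L
n=1: no move → L
n=2: can move to 1, which is L ⇒ W
n=3: the only move is to 2(W), a W ⇒ L
n=4: can move to 3, which is L ⇒ W
n=5: the only move is to 4(W), a W ⇒ L
n=6: can move to 3, which is L ⇒ W
n=7: the only move is to 6(W), a W ⇒ L
n=8: can move to 7, which is L ⇒ W
n=9: moves to 6(W), 8(W); every one is W ⇒ L
n=10: can move to 5, which is L ⇒ W
n=11: the only move is to 10(W), a W ⇒ L
n=12: can move to 9, which is L ⇒ W
n=13: the only move is to 12(W), a W ⇒ L
n=14: can move to 7, which is L ⇒ W
n=15: moves to 10(W), 12(W), 14(W); every one is W ⇒ L
n=16: can move to 15, which is L ⇒ W
n=17: the only move is to 16(W), a W ⇒ L
The losing starting values of n are exactly the entries labelled L in this table (10 of them).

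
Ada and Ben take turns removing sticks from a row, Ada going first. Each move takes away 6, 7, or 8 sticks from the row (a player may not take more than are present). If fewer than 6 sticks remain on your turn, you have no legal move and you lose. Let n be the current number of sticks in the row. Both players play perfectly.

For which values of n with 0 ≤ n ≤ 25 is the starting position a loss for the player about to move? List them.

Use the standard recursion: the mover loses at a terminal position; elsewhere, the mover wins exactly when some move hands the opponent an L position.
n=0: no move → L
n=1: no move → L
n=2: no move → L
n=3: no move → L
n=4: no move → L
n=5: no move → L
n=6: can move to 0, which is L ⇒ W
n=7: can move to 1, which is L ⇒ W
n=8: can move to 2, which is L ⇒ W
n=9: can move to 3, which is L ⇒ W
n=10: can move to 4, which is L ⇒ W
n=11: can move to 5, which is L ⇒ W
n=12: can move to 5, which is L ⇒ W
n=13: can move to 5, which is L ⇒ W
n=14: moves to 8(W), 7(W), 6(W); every one is W ⇒ L
n=15: moves to 9(W), 8(W), 7(W); every one is W ⇒ L
n=16: moves to 10(W), 9(W), 8(W); every one is W ⇒ L
n=17: moves to 11(W), 10(W), 9(W); every one is W ⇒ L
n=18: moves to 12(W), 11(W), 10(W); every one is W ⇒ L
n=19: moves to 13(W), 12(W), 11(W); every one is W ⇒ L
n=20: can move to 14, which is L ⇒ W
n=21: can move to 15, which is L ⇒ W
n=22: can move to 16, which is L ⇒ W
n=23: can move to 17, which is L ⇒ W
n=24: can move to 18, which is L ⇒ W
n=25: can move to 19, which is L ⇒ W
The losing starting values of n are exactly the entries labelled L in this table (12 of them).

0, 1, 2, 3, 4, 5, 14, 15, 16, 17, 18, 19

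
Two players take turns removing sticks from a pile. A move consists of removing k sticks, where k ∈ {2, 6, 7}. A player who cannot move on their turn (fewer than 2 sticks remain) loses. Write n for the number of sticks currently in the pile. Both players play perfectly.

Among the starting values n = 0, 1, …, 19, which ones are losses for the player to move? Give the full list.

0, 1, 4, 5, 9, 13, 14, 17, 18

Use the standard recursion: the mover loses at a terminal position; elsewhere, the mover wins exactly when some move hands the opponent an L position.
n=0: no move → L
n=1: no move → L
n=2: can move to 0, which is L ⇒ W
n=3: can move to 1, which is L ⇒ W
n=4: the only move is to 2(W), a W ⇒ L
n=5: the only move is to 3(W), a W ⇒ L
n=6: can move to 4, which is L ⇒ W
n=7: can move to 5, which is L ⇒ W
n=8: can move to 1, which is L ⇒ W
n=9: moves to 7(W), 3(W), 2(W); every one is W ⇒ L
n=10: can move to 4, which is L ⇒ W
n=11: can move to 9, which is L ⇒ W
n=12: can move to 5, which is L ⇒ W
n=13: moves to 11(W), 7(W), 6(W); every one is W ⇒ L
n=14: moves to 12(W), 8(W), 7(W); every one is W ⇒ L
n=15: can move to 13, which is L ⇒ W
n=16: can move to 14, which is L ⇒ W
n=17: moves to 15(W), 11(W), 10(W); every one is W ⇒ L
n=18: moves to 16(W), 12(W), 11(W); every one is W ⇒ L
n=19: can move to 17, which is L ⇒ W
The losing starting values of n are exactly the entries labelled L in this table (9 of them).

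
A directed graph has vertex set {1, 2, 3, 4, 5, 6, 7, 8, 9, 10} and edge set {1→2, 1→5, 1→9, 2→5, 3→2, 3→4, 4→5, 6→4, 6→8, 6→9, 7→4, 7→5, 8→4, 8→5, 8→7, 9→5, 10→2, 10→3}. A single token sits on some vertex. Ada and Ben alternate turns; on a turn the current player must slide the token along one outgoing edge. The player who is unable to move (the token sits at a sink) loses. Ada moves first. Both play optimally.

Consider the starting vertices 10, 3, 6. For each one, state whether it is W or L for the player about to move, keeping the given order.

Build the W/L table. Terminal = L. A non-terminal position is W if it has a move to some L; otherwise it is L.
Every edge goes from a vertex to one that appears earlier in the order 5, 4, 9, 2, 7, 1, 8, 3, 10, 6, so processing vertices in that order labels each vertex after all of its successors.
5: no outgoing edge → L
4: can move to 5, which is L ⇒ W
9: can move to 5, which is L ⇒ W
2: can move to 5, which is L ⇒ W
7: can move to 5, which is L ⇒ W
1: can move to 5, which is L ⇒ W
8: can move to 5, which is L ⇒ W
3: moves to 2(W), 4(W); every one is W ⇒ L
10: can move to 3, which is L ⇒ W
6: moves to 8(W), 9(W), 4(W); every one is W ⇒ L

10: W, 3: L, 6: L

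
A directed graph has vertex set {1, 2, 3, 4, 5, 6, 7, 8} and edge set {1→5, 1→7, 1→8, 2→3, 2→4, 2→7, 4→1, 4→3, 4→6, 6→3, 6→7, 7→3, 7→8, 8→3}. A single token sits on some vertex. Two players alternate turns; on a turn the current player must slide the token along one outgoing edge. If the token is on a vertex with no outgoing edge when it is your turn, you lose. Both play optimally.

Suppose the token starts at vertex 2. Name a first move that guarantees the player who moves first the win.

Move to 3.

Work bottom-up. With no move the player to move loses. Otherwise the position is W if at least one move leads to an L position for the opponent, and L if every move leads to a W.
Every edge goes from a vertex to one that appears earlier in the order 5, 3, 8, 7, 6, 1, 4, 2, so processing vertices in that order labels each vertex after all of its successors.
5: no outgoing edge → L
3: no outgoing edge → L
8: →3(L), so W
7: →3(L), so W
6: →3(L), so W
1: →5(L), so W
4: →3(L), so W
2: →3(L), so W
From 2, the L positions reachable in one move are: 3.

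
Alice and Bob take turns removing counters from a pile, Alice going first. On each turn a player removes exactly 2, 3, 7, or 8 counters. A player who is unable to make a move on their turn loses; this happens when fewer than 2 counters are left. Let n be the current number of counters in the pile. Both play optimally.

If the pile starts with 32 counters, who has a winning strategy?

Alice wins.

Classify positions by backward induction: terminal positions (no move available) are L. From any other position, the mover wins iff some move reaches an L.
n=0: no move → L
n=1: no move → L
n=2: →0(L), so W
n=3: →1(L), so W
n=4: →1(L), so W
n=5: →3(W), 2(W) — all W, so L
n=6: →4(W), 3(W) — all W, so L
n=7: →5(L), so W
n=8: →6(L), so W
n=9: →6(L), so W
n=10: →8(W), 7(W), 3(W), 2(W) — all W, so L
n=11: →9(W), 8(W), 4(W), 3(W) — all W, so L
n=12: →10(L), so W
n=13: →11(L), so W
n=14: →11(L), so W
n=15: →13(W), 12(W), 8(W), 7(W) — all W, so L
n=16: →14(W), 13(W), 9(W), 8(W) — all W, so L
n=17: →15(L), so W
n=18: →16(L), so W
n=19: →16(L), so W
n=20: →18(W), 17(W), 13(W), 12(W) — all W, so L
n=21: →19(W), 18(W), 14(W), 13(W) — all W, so L
n=22: →20(L), so W
n=23: →21(L), so W
n=24: →21(L), so W
n=25: →23(W), 22(W), 18(W), 17(W) — all W, so L
n=26: →24(W), 23(W), 19(W), 18(W) — all W, so L
n=27: →25(L), so W
n=28: →26(L), so W
n=29: →26(L), so W
n=30: →28(W), 27(W), 23(W), 22(W) — all W, so L
n=31: →29(W), 28(W), 24(W), 23(W) — all W, so L
n=32: →30(L), so W
The starting position 32 is W: Alice should remove 2, leaving 30, handing over an L position.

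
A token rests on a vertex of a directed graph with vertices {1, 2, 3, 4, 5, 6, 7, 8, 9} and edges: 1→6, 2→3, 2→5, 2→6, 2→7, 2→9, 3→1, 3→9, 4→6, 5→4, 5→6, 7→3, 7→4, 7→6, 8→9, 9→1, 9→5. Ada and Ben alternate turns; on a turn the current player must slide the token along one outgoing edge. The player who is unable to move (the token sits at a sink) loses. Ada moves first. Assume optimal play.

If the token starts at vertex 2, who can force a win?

Build the W/L table. Terminal = L. A non-terminal position is W if it has a move to some L; otherwise it is L.
Every edge goes from a vertex to one that appears earlier in the order 6, 4, 5, 1, 9, 3, 8, 7, 2, so processing vertices in that order labels each vertex after all of its successors.
6: no outgoing edge → L
4: can move to 6, which is L ⇒ W
5: can move to 6, which is L ⇒ W
1: can move to 6, which is L ⇒ W
9: moves to 1(W), 5(W); every one is W ⇒ L
3: can move to 9, which is L ⇒ W
8: can move to 9, which is L ⇒ W
7: can move to 6, which is L ⇒ W
2: can move to 9, which is L ⇒ W
The starting position 2 is W: Ada should move to 9, handing over an L position.

Ada wins.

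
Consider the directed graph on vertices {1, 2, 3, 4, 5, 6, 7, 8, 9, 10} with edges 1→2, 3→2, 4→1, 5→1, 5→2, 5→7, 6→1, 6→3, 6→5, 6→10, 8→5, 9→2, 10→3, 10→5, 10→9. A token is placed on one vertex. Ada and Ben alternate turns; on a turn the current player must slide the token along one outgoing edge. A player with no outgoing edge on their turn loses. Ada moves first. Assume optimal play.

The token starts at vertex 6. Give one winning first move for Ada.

Move to 10.

Label each position W (a win for the player to move) or L (a loss). A position with no legal move is L; any other position is W exactly when some move reaches an L, and L when every move reaches a W.
Every edge goes from a vertex to one that appears earlier in the order 2, 7, 1, 9, 4, 5, 3, 8, 10, 6, so processing vertices in that order labels each vertex after all of its successors.
2: no outgoing edge → L
7: no outgoing edge → L
1: can move to 2, which is L ⇒ W
9: can move to 2, which is L ⇒ W
4: the only move is to 1(W), a W ⇒ L
5: can move to 7, which is L ⇒ W
3: can move to 2, which is L ⇒ W
8: the only move is to 5(W), a W ⇒ L
10: moves to 3(W), 5(W), 9(W); every one is W ⇒ L
6: can move to 10, which is L ⇒ W
From 6, the L positions reachable in one move are: 10.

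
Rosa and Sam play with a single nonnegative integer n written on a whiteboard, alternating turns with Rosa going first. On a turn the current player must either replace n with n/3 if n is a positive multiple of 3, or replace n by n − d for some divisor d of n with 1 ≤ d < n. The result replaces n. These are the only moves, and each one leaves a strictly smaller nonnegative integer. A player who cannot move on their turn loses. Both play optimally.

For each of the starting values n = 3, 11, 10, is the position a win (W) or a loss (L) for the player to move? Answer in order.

Use the standard recursion: the mover loses at a terminal position; elsewhere, the mover wins exactly when some move hands the opponent an L position.
n=0: no move → L
n=1: no move → L
n=2: reaches L-position 1 → W
n=3: reaches L-position 1 → W
n=4: only reaches 2(W), 3(W), all W → L
n=5: reaches L-position 4 → W
n=6: reaches L-position 4 → W
n=7: only reaches 6(W), which is W → L
n=8: reaches L-position 4 → W
n=9: only reaches 3(W), 6(W), 8(W), all W → L
n=10: reaches L-position 9 → W
n=11: only reaches 10(W), which is W → L

3: W, 11: L, 10: W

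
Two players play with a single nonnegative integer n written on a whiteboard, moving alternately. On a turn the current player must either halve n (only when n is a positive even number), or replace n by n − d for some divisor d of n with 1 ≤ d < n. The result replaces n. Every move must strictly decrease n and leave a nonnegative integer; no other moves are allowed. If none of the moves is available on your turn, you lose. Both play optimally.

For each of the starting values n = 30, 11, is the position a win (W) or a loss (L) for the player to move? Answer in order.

30: W, 11: L

Label each position W (a win for the player to move) or L (a loss). A position with no legal move is L; any other position is W exactly when some move reaches an L, and L when every move reaches a W.
n=0: no move → L
n=1: no move → L
n=2: reaches L-position 1 → W
n=3: only reaches 2(W), which is W → L
n=4: reaches L-position 3 → W
n=5: only reaches 4(W), which is W → L
n=6: reaches L-position 3 → W
n=7: only reaches 6(W), which is W → L
n=8: reaches L-position 7 → W
n=9: only reaches 6(W), 8(W), all W → L
n=10: reaches L-position 5 → W
n=11: only reaches 10(W), which is W → L
n=12: reaches L-position 9 → W
n=13: only reaches 12(W), which is W → L
n=14: reaches L-position 7 → W
n=15: only reaches 10(W), 12(W), 14(W), all W → L
n=16: reaches L-position 15 → W
n=17: only reaches 16(W), which is W → L
n=18: reaches L-position 9 → W
n=19: only reaches 18(W), which is W → L
n=20: reaches L-position 15 → W
n=21: only reaches 14(W), 18(W), 20(W), all W → L
n=22: reaches L-position 11 → W
n=23: only reaches 22(W), which is W → L
n=24: reaches L-position 21 → W
n=25: only reaches 20(W), 24(W), all W → L
n=26: reaches L-position 13 → W
n=27: only reaches 18(W), 24(W), 26(W), all W → L
n=28: reaches L-position 21 → W
n=29: only reaches 28(W), which is W → L
n=30: reaches L-position 15 → W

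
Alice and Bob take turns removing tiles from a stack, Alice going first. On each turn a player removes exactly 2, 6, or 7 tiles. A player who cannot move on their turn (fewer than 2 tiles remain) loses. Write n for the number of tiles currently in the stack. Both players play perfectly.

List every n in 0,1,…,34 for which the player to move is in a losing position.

Build the W/L table. Terminal = L. A non-terminal position is W if it has a move to some L; otherwise it is L.
n=0: no move → L
n=1: no move → L
n=2: W (go to 0, an L position)
n=3: W (go to 1, an L position)
n=4: L (sole option 2(W) is W)
n=5: L (sole option 3(W) is W)
n=6: W (go to 4, an L position)
n=7: W (go to 5, an L position)
n=8: W (go to 1, an L position)
n=9: L (options 7(W), 3(W), 2(W) are all W)
n=10: W (go to 4, an L position)
n=11: W (go to 9, an L position)
n=12: W (go to 5, an L position)
n=13: L (options 11(W), 7(W), 6(W) are all W)
n=14: L (options 12(W), 8(W), 7(W) are all W)
n=15: W (go to 13, an L position)
n=16: W (go to 14, an L position)
n=17: L (options 15(W), 11(W), 10(W) are all W)
n=18: L (options 16(W), 12(W), 11(W) are all W)
n=19: W (go to 17, an L position)
n=20: W (go to 18, an L position)
n=21: W (go to 14, an L position)
n=22: L (options 20(W), 16(W), 15(W) are all W)
n=23: W (go to 17, an L position)
n=24: W (go to 22, an L position)
n=25: W (go to 18, an L position)
n=26: L (options 24(W), 20(W), 19(W) are all W)
n=27: L (options 25(W), 21(W), 20(W) are all W)
n=28: W (go to 26, an L position)
n=29: W (go to 27, an L position)
n=30: L (options 28(W), 24(W), 23(W) are all W)
n=31: L (options 29(W), 25(W), 24(W) are all W)
n=32: W (go to 30, an L position)
n=33: W (go to 31, an L position)
n=34: W (go to 27, an L position)
Reading off the rows marked L gives the requested list; there are 14 such values of n.

0, 1, 4, 5, 9, 13, 14, 17, 18, 22, 26, 27, 30, 31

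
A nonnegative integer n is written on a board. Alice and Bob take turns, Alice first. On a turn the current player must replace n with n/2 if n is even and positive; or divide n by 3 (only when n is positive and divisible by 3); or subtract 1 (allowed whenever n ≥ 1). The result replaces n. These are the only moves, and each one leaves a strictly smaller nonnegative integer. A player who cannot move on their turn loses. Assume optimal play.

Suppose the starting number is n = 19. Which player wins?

Use the standard recursion: the mover loses at a terminal position; elsewhere, the mover wins exactly when some move hands the opponent an L position.
n=0: no move → L
n=1: can move to 0, which is L ⇒ W
n=2: the only move is to 1(W), a W ⇒ L
n=3: can move to 2, which is L ⇒ W
n=4: can move to 2, which is L ⇒ W
n=5: the only move is to 4(W), a W ⇒ L
n=6: can move to 2, which is L ⇒ W
n=7: the only move is to 6(W), a W ⇒ L
n=8: can move to 7, which is L ⇒ W
n=9: moves to 3(W), 8(W); every one is W ⇒ L
n=10: can move to 5, which is L ⇒ W
n=11: the only move is to 10(W), a W ⇒ L
n=12: can move to 11, which is L ⇒ W
n=13: the only move is to 12(W), a W ⇒ L
n=14: can move to 7, which is L ⇒ W
n=15: can move to 5, which is L ⇒ W
n=16: moves to 8(W), 15(W); every one is W ⇒ L
n=17: can move to 16, which is L ⇒ W
n=18: can move to 9, which is L ⇒ W
n=19: the only move is to 18(W), a W ⇒ L
Every move from 19 reaches a W position, so the mover loses.

Bob wins.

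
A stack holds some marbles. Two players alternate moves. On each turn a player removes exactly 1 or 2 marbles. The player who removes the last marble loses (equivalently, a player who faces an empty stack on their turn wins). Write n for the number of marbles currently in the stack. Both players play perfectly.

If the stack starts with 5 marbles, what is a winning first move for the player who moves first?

Build the W/L table. Terminal = W. A non-terminal position is W if it has a move to some L; otherwise it is L.
n=0: no move; the opponent has just taken the last marble and therefore loses → W
n=1: →0(W) only, which is W, so L
n=2: →1(L), so W
n=3: →1(L), so W
n=4: →3(W), 2(W) — all W, so L
n=5: →4(L), so W
From 5, the L positions reachable in one move are: 4.

Remove 1, leaving 4.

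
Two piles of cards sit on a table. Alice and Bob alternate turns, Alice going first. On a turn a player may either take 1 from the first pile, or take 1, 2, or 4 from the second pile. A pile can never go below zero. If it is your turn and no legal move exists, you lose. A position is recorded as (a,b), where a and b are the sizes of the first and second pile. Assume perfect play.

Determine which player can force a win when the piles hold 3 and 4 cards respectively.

Classify positions by backward induction: terminal positions (no move available) are L. From any other position, the mover wins iff some move reaches an L.
No move ever increases a pile, so every position that can arise here has a ≤ 3 and b ≤ 4; it is enough to label the cells with 0 ≤ a ≤ 3 and 0 ≤ b ≤ 4.
Every move lowers a or b (never raises either), so fill the grid row by row in increasing a, and left to right within a row: each cell's successors are then already labelled.
      b=0  b=1  b=2  b=3  b=4
a=0:    L    W    W    L    W
a=1:    W    L    W    W    L
a=2:    L    W    W    L    W
a=3:    W    L    W    W    L
Cells with no legal move (terminal, hence L): (0,0).
The remaining L cells, each justified by listing all of its moves:
(0,3): →(0,2)(W), (0,1)(W) — all W, so L
(1,1): →(0,1)(W), (1,0)(W) — all W, so L
(1,4): →(0,4)(W), (1,3)(W), (1,2)(W), (1,0)(W) — all W, so L
(2,0): →(1,0)(W) only, which is W, so L
(2,3): →(1,3)(W), (2,2)(W), (2,1)(W) — all W, so L
(3,1): →(2,1)(W), (3,0)(W) — all W, so L
(3,4): →(2,4)(W), (3,3)(W), (3,2)(W), (3,0)(W) — all W, so L
Every other cell has at least one move into one of the L cells above, so it is W.
The starting position (3,4) is L: whatever Alice does, the opponent receives a W position.

Bob wins.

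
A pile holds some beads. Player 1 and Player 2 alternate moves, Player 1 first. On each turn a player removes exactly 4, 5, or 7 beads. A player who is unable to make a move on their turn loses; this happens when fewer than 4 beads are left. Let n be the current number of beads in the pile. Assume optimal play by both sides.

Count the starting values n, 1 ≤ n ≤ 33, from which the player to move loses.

Classify positions by backward induction: terminal positions (no move available) are L. From any other position, the mover wins iff some move reaches an L.
n=0: no move → L
n=1: no move → L
n=2: no move → L
n=3: no move → L
n=4: W (go to 0, an L position)
n=5: W (go to 1, an L position)
n=6: W (go to 2, an L position)
n=7: W (go to 3, an L position)
n=8: W (go to 3, an L position)
n=9: W (go to 2, an L position)
n=10: W (go to 3, an L position)
n=11: L (options 7(W), 6(W), 4(W) are all W)
n=12: L (options 8(W), 7(W), 5(W) are all W)
n=13: L (options 9(W), 8(W), 6(W) are all W)
n=14: L (options 10(W), 9(W), 7(W) are all W)
n=15: W (go to 11, an L position)
n=16: W (go to 12, an L position)
n=17: W (go to 13, an L position)
n=18: W (go to 14, an L position)
n=19: W (go to 14, an L position)
n=20: W (go to 13, an L position)
n=21: W (go to 14, an L position)
n=22: L (options 18(W), 17(W), 15(W) are all W)
n=23: L (options 19(W), 18(W), 16(W) are all W)
n=24: L (options 20(W), 19(W), 17(W) are all W)
n=25: L (options 21(W), 20(W), 18(W) are all W)
n=26: W (go to 22, an L position)
n=27: W (go to 23, an L position)
n=28: W (go to 24, an L position)
n=29: W (go to 25, an L position)
n=30: W (go to 25, an L position)
n=31: W (go to 24, an L position)
n=32: W (go to 25, an L position)
n=33: L (options 29(W), 28(W), 26(W) are all W)
L entries with 1 ≤ n ≤ 33 (n=0 is outside the asked range and is not counted): n = 1, 2, 3, 11, 12, 13, 14, 22, 23, 24, 25, 33; that makes 12.

12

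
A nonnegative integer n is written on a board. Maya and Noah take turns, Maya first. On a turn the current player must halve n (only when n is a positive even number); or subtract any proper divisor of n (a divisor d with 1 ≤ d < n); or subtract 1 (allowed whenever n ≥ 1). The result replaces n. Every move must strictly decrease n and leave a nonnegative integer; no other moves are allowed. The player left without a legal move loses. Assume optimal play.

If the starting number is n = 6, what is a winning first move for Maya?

Use the standard recursion: the mover loses at a terminal position; elsewhere, the mover wins exactly when some move hands the opponent an L position.
n=0: no move → L
n=1: can move to 0, which is L ⇒ W
n=2: the only move is to 1(W), a W ⇒ L
n=3: can move to 2, which is L ⇒ W
n=4: can move to 2, which is L ⇒ W
n=5: the only move is to 4(W), a W ⇒ L
n=6: can move to 5, which is L ⇒ W
From 6, the L positions reachable in one move are: 5.

Move to 5.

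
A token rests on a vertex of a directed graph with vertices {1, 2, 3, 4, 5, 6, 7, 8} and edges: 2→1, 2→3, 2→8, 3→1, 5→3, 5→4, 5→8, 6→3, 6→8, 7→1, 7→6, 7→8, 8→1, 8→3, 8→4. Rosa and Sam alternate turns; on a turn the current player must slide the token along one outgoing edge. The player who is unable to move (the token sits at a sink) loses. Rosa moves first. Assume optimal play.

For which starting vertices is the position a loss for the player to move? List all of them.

1, 4, 6

Positions with no move are L. A position that does have a move is losing for the player to move precisely when every available move leads to a winning position for the opponent. Fill in the labels:
Every edge goes from a vertex to one that appears earlier in the order 1, 4, 3, 8, 2, 6, 7, 5, so processing vertices in that order labels each vertex after all of its successors.
1: no outgoing edge → L
4: no outgoing edge → L
3: reaches L-position 1 → W
8: reaches L-position 4 → W
2: reaches L-position 1 → W
6: only reaches 8(W), 3(W), all W → L
7: reaches L-position 6 → W
5: reaches L-position 4 → W
Reading off the rows marked L gives the requested list; there are 3 such vertices.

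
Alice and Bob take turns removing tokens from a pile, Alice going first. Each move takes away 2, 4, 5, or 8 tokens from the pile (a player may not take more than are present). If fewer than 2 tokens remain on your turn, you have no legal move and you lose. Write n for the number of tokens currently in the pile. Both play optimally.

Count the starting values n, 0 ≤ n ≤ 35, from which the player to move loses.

12

Work bottom-up. With no move the player to move loses. Otherwise the position is W if at least one move leads to an L position for the opponent, and L if every move leads to a W.
n=0: no move → L
n=1: no move → L
n=2: W (go to 0, an L position)
n=3: W (go to 1, an L position)
n=4: W (go to 0, an L position)
n=5: W (go to 1, an L position)
n=6: W (go to 1, an L position)
n=7: L (options 5(W), 3(W), 2(W) are all W)
n=8: W (go to 0, an L position)
n=9: W (go to 7, an L position)
n=10: L (options 8(W), 6(W), 5(W), 2(W) are all W)
n=11: W (go to 7, an L position)
n=12: W (go to 10, an L position)
n=13: L (options 11(W), 9(W), 8(W), 5(W) are all W)
n=14: W (go to 10, an L position)
n=15: W (go to 13, an L position)
n=16: L (options 14(W), 12(W), 11(W), 8(W) are all W)
n=17: W (go to 13, an L position)
n=18: W (go to 16, an L position)
n=19: L (options 17(W), 15(W), 14(W), 11(W) are all W)
n=20: W (go to 16, an L position)
n=21: W (go to 19, an L position)
n=22: L (options 20(W), 18(W), 17(W), 14(W) are all W)
n=23: W (go to 19, an L position)
n=24: W (go to 22, an L position)
n=25: L (options 23(W), 21(W), 20(W), 17(W) are all W)
n=26: W (go to 22, an L position)
n=27: W (go to 25, an L position)
n=28: L (options 26(W), 24(W), 23(W), 20(W) are all W)
n=29: W (go to 25, an L position)
n=30: W (go to 28, an L position)
n=31: L (options 29(W), 27(W), 26(W), 23(W) are all W)
n=32: W (go to 28, an L position)
n=33: W (go to 31, an L position)
n=34: L (options 32(W), 30(W), 29(W), 26(W) are all W)
n=35: W (go to 31, an L position)
L entries with 0 ≤ n ≤ 35: n = 0, 1, 7, 10, 13, 16, 19, 22, 25, 28, 31, 34; that makes 12.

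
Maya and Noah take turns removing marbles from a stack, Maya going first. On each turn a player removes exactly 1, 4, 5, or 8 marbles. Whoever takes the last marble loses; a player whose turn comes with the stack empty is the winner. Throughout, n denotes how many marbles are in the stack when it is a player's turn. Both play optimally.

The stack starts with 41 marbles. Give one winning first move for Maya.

Remove 4, leaving 37.

Work bottom-up. With no move the player to move wins. Otherwise the position is W if at least one move leads to an L position for the opponent, and L if every move leads to a W.
n=0: no move; the opponent has just taken the last marble and therefore loses → W
n=1: the only move is to 0(W), a W ⇒ L
n=2: can move to 1, which is L ⇒ W
n=3: the only move is to 2(W), a W ⇒ L
n=4: can move to 3, which is L ⇒ W
n=5: can move to 1, which is L ⇒ W
n=6: can move to 1, which is L ⇒ W
n=7: can move to 3, which is L ⇒ W
n=8: can move to 3, which is L ⇒ W
n=9: can move to 1, which is L ⇒ W
n=10: moves to 9(W), 6(W), 5(W), 2(W); every one is W ⇒ L
n=11: can move to 10, which is L ⇒ W
n=12: moves to 11(W), 8(W), 7(W), 4(W); every one is W ⇒ L
n=13: can move to 12, which is L ⇒ W
n=14: can move to 10, which is L ⇒ W
n=15: can move to 10, which is L ⇒ W
n=16: can move to 12, which is L ⇒ W
n=17: can move to 12, which is L ⇒ W
n=18: can move to 10, which is L ⇒ W
n=19: moves to 18(W), 15(W), 14(W), 11(W); every one is W ⇒ L
n=20: can move to 19, which is L ⇒ W
n=21: moves to 20(W), 17(W), 16(W), 13(W); every one is W ⇒ L
n=22: can move to 21, which is L ⇒ W
n=23: can move to 19, which is L ⇒ W
n=24: can move to 19, which is L ⇒ W
n=25: can move to 21, which is L ⇒ W
n=26: can move to 21, which is L ⇒ W
n=27: can move to 19, which is L ⇒ W
n=28: moves to 27(W), 24(W), 23(W), 20(W); every one is W ⇒ L
n=29: can move to 28, which is L ⇒ W
n=30: moves to 29(W), 26(W), 25(W), 22(W); every one is W ⇒ L
n=31: can move to 30, which is L ⇒ W
n=32: can move to 28, which is L ⇒ W
n=33: can move to 28, which is L ⇒ W
n=34: can move to 30, which is L ⇒ W
n=35: can move to 30, which is L ⇒ W
n=36: can move to 28, which is L ⇒ W
n=37: moves to 36(W), 33(W), 32(W), 29(W); every one is W ⇒ L
n=38: can move to 37, which is L ⇒ W
n=39: moves to 38(W), 35(W), 34(W), 31(W); every one is W ⇒ L
n=40: can move to 39, which is L ⇒ W
n=41: can move to 37, which is L ⇒ W
From 41, the L positions reachable in one move are: 37.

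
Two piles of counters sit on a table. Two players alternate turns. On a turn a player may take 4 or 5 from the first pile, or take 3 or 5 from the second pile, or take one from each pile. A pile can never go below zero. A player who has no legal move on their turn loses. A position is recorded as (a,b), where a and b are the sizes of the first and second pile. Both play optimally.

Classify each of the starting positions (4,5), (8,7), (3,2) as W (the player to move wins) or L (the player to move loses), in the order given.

Label each position W (a win for the player to move) or L (a loss). A position with no legal move is L; any other position is W exactly when some move reaches an L, and L when every move reaches a W.
No move ever increases a pile, so every position that can arise here has a ≤ 8 and b ≤ 7; it is enough to label the cells with 0 ≤ a ≤ 8 and 0 ≤ b ≤ 7.
Every move lowers a or b (never raises either), so fill the grid row by row in increasing a, and left to right within a row: each cell's successors are then already labelled.
      b=0  b=1  b=2  b=3  b=4  b=5  b=6  b=7
a=0:    L    L    L    W    W    W    W    W
a=1:    L    W    W    W    L    W    L    W
a=2:    L    W    L    W    L    W    L    W
a=3:    L    W    L    W    L    W    L    W
a=4:    W    W    W    W    L    W    L    W
a=5:    W    W    W    L    W    W    W    W
a=6:    W    L    W    L    W    L    W    L
a=7:    W    L    W    L    W    L    W    L
a=8:    W    L    W    L    W    L    W    L
Cells with no legal move (terminal, hence L): (0,0), (0,1), (0,2), (1,0), (2,0), (3,0).
The remaining L cells, each justified by listing all of its moves:
(1,4): moves to (1,1)(W), (0,3)(W); every one is W ⇒ L
(1,6): moves to (1,3)(W), (1,1)(W), (0,5)(W); every one is W ⇒ L
(2,2): the only move is to (1,1)(W), a W ⇒ L
(2,4): moves to (2,1)(W), (1,3)(W); every one is W ⇒ L
(2,6): moves to (2,3)(W), (2,1)(W), (1,5)(W); every one is W ⇒ L
(3,2): the only move is to (2,1)(W), a W ⇒ L
(3,4): moves to (3,1)(W), (2,3)(W); every one is W ⇒ L
(3,6): moves to (3,3)(W), (3,1)(W), (2,5)(W); every one is W ⇒ L
(4,4): moves to (0,4)(W), (4,1)(W), (3,3)(W); every one is W ⇒ L
(4,6): moves to (0,6)(W), (4,3)(W), (4,1)(W), (3,5)(W); every one is W ⇒ L
(5,3): moves to (1,3)(W), (0,3)(W), (5,0)(W), (4,2)(W); every one is W ⇒ L
(6,1): moves to (2,1)(W), (1,1)(W), (5,0)(W); every one is W ⇒ L
(6,3): moves to (2,3)(W), (1,3)(W), (6,0)(W), (5,2)(W); every one is W ⇒ L
(6,5): moves to (2,5)(W), (1,5)(W), (6,2)(W), (6,0)(W), (5,4)(W); every one is W ⇒ L
(6,7): moves to (2,7)(W), (1,7)(W), (6,4)(W), (6,2)(W), (5,6)(W); every one is W ⇒ L
(7,1): moves to (3,1)(W), (2,1)(W), (6,0)(W); every one is W ⇒ L
(7,3): moves to (3,3)(W), (2,3)(W), (7,0)(W), (6,2)(W); every one is W ⇒ L
(7,5): moves to (3,5)(W), (2,5)(W), (7,2)(W), (7,0)(W), (6,4)(W); every one is W ⇒ L
(7,7): moves to (3,7)(W), (2,7)(W), (7,4)(W), (7,2)(W), (6,6)(W); every one is W ⇒ L
(8,1): moves to (4,1)(W), (3,1)(W), (7,0)(W); every one is W ⇒ L
(8,3): moves to (4,3)(W), (3,3)(W), (8,0)(W), (7,2)(W); every one is W ⇒ L
(8,5): moves to (4,5)(W), (3,5)(W), (8,2)(W), (8,0)(W), (7,4)(W); every one is W ⇒ L
(8,7): moves to (4,7)(W), (3,7)(W), (8,4)(W), (8,2)(W), (7,6)(W); every one is W ⇒ L
Every other cell has at least one move into one of the L cells above, so it is W.
(4,5): the move to (3,4) reaches an L cell, so W
(8,7): one of the L cells justified above, so L
(3,2): one of the L cells justified above, so L

(4,5): W, (8,7): L, (3,2): L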